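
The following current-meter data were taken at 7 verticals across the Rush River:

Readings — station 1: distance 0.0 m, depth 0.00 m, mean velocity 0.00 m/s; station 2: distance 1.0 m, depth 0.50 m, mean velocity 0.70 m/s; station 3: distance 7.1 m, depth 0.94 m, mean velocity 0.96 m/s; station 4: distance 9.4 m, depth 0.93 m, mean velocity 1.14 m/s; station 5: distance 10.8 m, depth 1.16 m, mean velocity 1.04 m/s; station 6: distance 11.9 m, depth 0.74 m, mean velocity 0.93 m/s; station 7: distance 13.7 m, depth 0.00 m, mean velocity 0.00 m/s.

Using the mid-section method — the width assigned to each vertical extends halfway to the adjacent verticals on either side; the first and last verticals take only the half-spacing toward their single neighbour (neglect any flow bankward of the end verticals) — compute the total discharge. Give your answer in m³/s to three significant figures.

9.50 m³/s

w_2 = (7.1 − 0.0)/2 = 3.55 m; q_2 = 0.70 × 0.50 × 3.55 = 1.243 m³/s
w_3 = (9.4 − 1.0)/2 = 4.2 m; q_3 = 0.96 × 0.94 × 4.2 = 3.790 m³/s
w_4 = (10.8 − 7.1)/2 = 1.85 m; q_4 = 1.14 × 0.93 × 1.85 = 1.961 m³/s
w_5 = (11.9 − 9.4)/2 = 1.25 m; q_5 = 1.04 × 1.16 × 1.25 = 1.508 m³/s
w_6 = (13.7 − 10.8)/2 = 1.45 m; q_6 = 0.93 × 0.74 × 1.45 = 0.9979 m³/s
Stations 1, 7 contribute zero (depth or velocity is 0).
Q = Σ qᵢ = 9.500 m³/s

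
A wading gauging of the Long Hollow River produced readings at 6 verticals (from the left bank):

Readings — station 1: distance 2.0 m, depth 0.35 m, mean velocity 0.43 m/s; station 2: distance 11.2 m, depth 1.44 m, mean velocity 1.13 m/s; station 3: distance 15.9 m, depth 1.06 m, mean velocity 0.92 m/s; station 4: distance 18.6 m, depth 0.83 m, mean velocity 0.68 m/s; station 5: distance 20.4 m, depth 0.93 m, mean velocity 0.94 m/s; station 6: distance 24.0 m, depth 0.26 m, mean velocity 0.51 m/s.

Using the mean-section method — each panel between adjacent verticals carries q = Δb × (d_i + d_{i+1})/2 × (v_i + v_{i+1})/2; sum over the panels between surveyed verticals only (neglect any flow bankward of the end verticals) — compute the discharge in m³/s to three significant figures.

17.3 m³/s

Panel 1-2: Δb = 9.2 m, d̄ = (0.35+1.44)/2 = 0.895, v̄ = (0.43+1.13)/2 = 0.78 → q = 9.2×0.895×0.78 = 6.423 m³/s
Panel 2-3: Δb = 4.7 m, d̄ = (1.44+1.06)/2 = 1.25, v̄ = (1.13+0.92)/2 = 1.025 → q = 4.7×1.25×1.025 = 6.022 m³/s
Panel 3-4: Δb = 2.7 m, d̄ = (1.06+0.83)/2 = 0.945, v̄ = (0.92+0.68)/2 = 0.8 → q = 2.7×0.945×0.8 = 2.041 m³/s
Panel 4-5: Δb = 1.8 m, d̄ = (0.83+0.93)/2 = 0.88, v̄ = (0.68+0.94)/2 = 0.81 → q = 1.8×0.88×0.81 = 1.283 m³/s
Panel 5-6: Δb = 3.6 m, d̄ = (0.93+0.26)/2 = 0.595, v̄ = (0.94+0.51)/2 = 0.725 → q = 3.6×0.595×0.725 = 1.553 m³/s
Q = Σ q = 17.32 m³/s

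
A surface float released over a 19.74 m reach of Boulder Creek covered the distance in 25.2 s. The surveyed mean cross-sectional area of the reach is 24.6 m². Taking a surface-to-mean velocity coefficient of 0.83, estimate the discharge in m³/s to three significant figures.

v_surface = L / t̄ = 19.74 / 25.2 = 0.7833 m/s
v_mean = 0.83 × 0.7833 = 0.6502 m/s
Q = A × v_mean = 24.6 × 0.6502 = 15.99 m³/s

16.0 m³/s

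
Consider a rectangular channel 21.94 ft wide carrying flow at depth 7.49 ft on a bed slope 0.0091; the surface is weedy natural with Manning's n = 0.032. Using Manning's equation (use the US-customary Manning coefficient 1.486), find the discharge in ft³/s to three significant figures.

1970 ft³/s

A = b·y = 21.94 × 7.49 = 164.3 ft²
P = b + 2y = 21.94 + 2×7.49 = 36.92 ft
R = A/P = 164.3/36.92 = 4.451 ft
Q = (1.486/n)·A·R^(2/3)·S^(1/2) = (1.486/0.032) × 164.3 × 4.451^(2/3) × 0.0091^(1/2) = 1970 ft³/s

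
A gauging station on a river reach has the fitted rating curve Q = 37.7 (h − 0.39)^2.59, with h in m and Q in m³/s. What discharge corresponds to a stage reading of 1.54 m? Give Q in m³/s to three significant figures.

54.1 m³/s

Q = 37.7 × (1.54 − 0.39)^2.59 = 37.7 × 1.15^2.59 = 54.14 m³/s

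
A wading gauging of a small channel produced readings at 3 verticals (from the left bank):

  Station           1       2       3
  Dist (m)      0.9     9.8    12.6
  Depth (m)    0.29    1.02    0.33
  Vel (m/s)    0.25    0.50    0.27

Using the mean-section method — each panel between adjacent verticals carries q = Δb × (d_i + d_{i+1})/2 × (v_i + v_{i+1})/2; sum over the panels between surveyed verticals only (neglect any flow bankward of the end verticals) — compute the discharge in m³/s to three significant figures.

Panel 1-2: Δb = 8.9 m, d̄ = (0.29+1.02)/2 = 0.655, v̄ = (0.25+0.50)/2 = 0.375 → q = 8.9×0.655×0.375 = 2.186 m³/s
Panel 2-3: Δb = 2.8 m, d̄ = (1.02+0.33)/2 = 0.675, v̄ = (0.50+0.27)/2 = 0.385 → q = 2.8×0.675×0.385 = 0.7277 m³/s
Q = Σ q = 2.914 m³/s

2.91 m³/s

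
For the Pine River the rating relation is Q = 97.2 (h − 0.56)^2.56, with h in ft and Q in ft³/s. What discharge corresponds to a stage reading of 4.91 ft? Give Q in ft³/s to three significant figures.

Q = 97.2 × (4.91 − 0.56)^2.56 = 97.2 × 4.35^2.56 = 4190 ft³/s

4190 ft³/s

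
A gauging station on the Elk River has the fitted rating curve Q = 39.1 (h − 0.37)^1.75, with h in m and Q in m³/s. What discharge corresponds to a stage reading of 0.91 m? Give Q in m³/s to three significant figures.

Q = 39.1 × (0.91 − 0.37)^1.75 = 39.1 × 0.54^1.75 = 13.30 m³/s

13.3 m³/s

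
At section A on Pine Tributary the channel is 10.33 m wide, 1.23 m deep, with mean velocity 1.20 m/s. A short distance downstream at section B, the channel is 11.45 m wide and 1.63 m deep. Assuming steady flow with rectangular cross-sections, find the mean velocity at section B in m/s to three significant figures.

Q = A₁V₁ = (10.33×1.23) × 1.20 = 15.25 m³/s
A₂ = 11.45 × 1.63 = 18.66 m²
V₂ = Q/A₂ = 15.25/18.66 = 0.8169 m/s

0.817 m/s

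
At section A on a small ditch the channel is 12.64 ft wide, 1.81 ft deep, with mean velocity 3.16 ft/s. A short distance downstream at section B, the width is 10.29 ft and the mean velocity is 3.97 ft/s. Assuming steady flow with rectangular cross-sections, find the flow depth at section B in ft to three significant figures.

1.77 ft

Q = A₁V₁ = (12.64×1.81) × 3.16 = 72.30 ft³/s
d₂ = Q/(b₂ V₂) = 72.30/(10.29×3.97) = 1.770 ft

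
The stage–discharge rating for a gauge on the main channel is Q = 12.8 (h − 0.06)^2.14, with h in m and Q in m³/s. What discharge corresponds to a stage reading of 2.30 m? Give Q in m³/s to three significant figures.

Q = 12.8 × (2.30 − 0.06)^2.14 = 12.8 × 2.24^2.14 = 71.90 m³/s

71.9 m³/s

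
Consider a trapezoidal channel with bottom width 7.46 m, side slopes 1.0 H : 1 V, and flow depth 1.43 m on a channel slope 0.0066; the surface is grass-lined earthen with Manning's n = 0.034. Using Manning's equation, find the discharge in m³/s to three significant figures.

32.5 m³/s

A = (b + z·y)·y = (7.46 + 1.0×1.43)×1.43 = 12.71 m²
P = b + 2y√(1+z²) = 7.46 + 2×1.43×√(1+1.0²) = 11.50 m
R = A/P = 12.71/11.50 = 1.105 m
Q = (1/n)·A·R^(2/3)·S^(1/2) = (1/0.034) × 12.71 × 1.105^(2/3) × 0.0066^(1/2) = 32.47 m³/s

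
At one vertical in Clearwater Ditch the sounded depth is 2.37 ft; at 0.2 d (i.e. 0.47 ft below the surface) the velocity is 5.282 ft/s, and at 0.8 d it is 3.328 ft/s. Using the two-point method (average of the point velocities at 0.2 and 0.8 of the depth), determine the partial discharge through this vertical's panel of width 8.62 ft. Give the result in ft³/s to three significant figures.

v̄ = (5.282 + 3.328) / 2 = 4.305 ft/s
q = v̄ × d × w = 4.305 × 2.37 × 8.62 = 87.95 ft³/s

87.9 ft³/s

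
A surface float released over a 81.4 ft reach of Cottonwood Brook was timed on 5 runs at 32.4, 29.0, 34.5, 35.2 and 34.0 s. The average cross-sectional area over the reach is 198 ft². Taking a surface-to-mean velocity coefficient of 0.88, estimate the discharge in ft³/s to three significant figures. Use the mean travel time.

430 ft³/s

t̄ = (32.4 + 29.0 + 34.5 + 35.2 + 34.0) / 5 = 33.02 s
v_surface = L / t̄ = 81.4 / 33.02 = 2.465 ft/s
v_mean = 0.88 × 2.465 = 2.169 ft/s
Q = A × v_mean = 198 × 2.169 = 429.5 ft³/s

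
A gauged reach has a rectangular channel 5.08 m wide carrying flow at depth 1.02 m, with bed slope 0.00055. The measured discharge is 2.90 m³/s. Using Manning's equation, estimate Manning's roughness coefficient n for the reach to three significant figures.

A = b·y = 5.08 × 1.02 = 5.182 m²
P = b + 2y = 5.08 + 2×1.02 = 7.120 m
R = A/P = 5.182/7.120 = 0.7278 m
n = (1/Q)·A·R^(2/3)·S^(1/2) = (1/2.90) × 5.182 × 0.8091 × 0.02345 = 0.03390

0.0339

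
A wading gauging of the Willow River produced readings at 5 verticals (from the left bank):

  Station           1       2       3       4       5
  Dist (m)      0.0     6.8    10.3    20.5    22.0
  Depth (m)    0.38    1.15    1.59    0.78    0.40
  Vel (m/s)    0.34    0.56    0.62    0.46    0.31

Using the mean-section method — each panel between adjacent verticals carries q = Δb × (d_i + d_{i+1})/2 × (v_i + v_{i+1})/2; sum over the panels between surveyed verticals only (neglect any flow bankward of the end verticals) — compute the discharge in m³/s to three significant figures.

12.0 m³/s

Panel 1-2: Δb = 6.8 m, d̄ = (0.38+1.15)/2 = 0.765, v̄ = (0.34+0.56)/2 = 0.45 → q = 6.8×0.765×0.45 = 2.341 m³/s
Panel 2-3: Δb = 3.5 m, d̄ = (1.15+1.59)/2 = 1.37, v̄ = (0.56+0.62)/2 = 0.59 → q = 3.5×1.37×0.59 = 2.829 m³/s
Panel 3-4: Δb = 10.2 m, d̄ = (1.59+0.78)/2 = 1.185, v̄ = (0.62+0.46)/2 = 0.54 → q = 10.2×1.185×0.54 = 6.527 m³/s
Panel 4-5: Δb = 1.5 m, d̄ = (0.78+0.40)/2 = 0.59, v̄ = (0.46+0.31)/2 = 0.385 → q = 1.5×0.59×0.385 = 0.3407 m³/s
Q = Σ q = 12.04 m³/s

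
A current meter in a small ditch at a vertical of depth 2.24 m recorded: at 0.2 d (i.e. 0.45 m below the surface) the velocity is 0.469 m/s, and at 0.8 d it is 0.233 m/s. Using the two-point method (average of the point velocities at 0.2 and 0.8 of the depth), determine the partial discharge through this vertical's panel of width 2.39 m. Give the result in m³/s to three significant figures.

v̄ = (0.469 + 0.233) / 2 = 0.3510 m/s
q = v̄ × d × w = 0.3510 × 2.24 × 2.39 = 1.879 m³/s

1.88 m³/s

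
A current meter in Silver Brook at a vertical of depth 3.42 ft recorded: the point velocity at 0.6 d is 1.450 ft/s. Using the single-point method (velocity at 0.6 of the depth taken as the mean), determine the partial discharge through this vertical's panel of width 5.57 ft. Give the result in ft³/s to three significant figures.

v̄ = v₀.₆ = 1.450 ft/s
q = v̄ × d × w = 1.450 × 3.42 × 5.57 = 27.62 ft³/s

27.6 ft³/s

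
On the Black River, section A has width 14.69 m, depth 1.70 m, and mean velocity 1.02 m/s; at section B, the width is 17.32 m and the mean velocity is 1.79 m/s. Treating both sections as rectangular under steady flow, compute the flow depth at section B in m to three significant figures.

0.822 m

Q = A₁V₁ = (14.69×1.70) × 1.02 = 25.47 m³/s
d₂ = Q/(b₂ V₂) = 25.47/(17.32×1.79) = 0.8216 m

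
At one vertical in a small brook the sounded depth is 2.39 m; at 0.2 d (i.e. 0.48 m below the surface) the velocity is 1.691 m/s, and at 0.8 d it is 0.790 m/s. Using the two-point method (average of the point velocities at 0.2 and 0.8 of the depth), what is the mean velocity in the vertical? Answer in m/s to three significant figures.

1.24 m/s

v̄ = (1.691 + 0.790) / 2 = 1.241 m/s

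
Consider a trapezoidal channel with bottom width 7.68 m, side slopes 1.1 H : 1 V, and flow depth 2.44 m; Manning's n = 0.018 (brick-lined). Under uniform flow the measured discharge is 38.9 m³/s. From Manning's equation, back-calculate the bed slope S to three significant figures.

A = (b + z·y)·y = (7.68 + 1.1×2.44)×2.44 = 25.29 m²
P = b + 2y√(1+z²) = 7.68 + 2×2.44×√(1+1.1²) = 14.93 m
R = A/P = 25.29/14.93 = 1.693 m
S = (Q·n / (1·A·R^(2/3)))² = (38.9×0.018 / (1×25.29×1.421))² = 0.0003799

0.000380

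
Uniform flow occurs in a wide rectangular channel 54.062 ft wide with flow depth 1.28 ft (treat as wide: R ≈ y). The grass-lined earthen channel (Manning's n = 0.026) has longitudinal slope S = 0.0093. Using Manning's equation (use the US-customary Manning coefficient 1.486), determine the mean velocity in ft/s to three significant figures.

6.50 ft/s

A = b·y = 54.062 × 1.28 = 69.20 ft²
Wide channel: R ≈ y = 1.28 ft
Q = (1.486/n)·A·R^(2/3)·S^(1/2) = (1.486/0.026) × 69.20 × 1.280^(2/3) × 0.0093^(1/2) = 449.6 ft³/s
V = Q/A = 449.6/69.20 = 6.498 ft/s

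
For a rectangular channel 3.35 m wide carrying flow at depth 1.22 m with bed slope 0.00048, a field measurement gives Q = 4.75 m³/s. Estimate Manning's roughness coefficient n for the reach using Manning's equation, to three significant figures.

A = b·y = 3.35 × 1.22 = 4.087 m²
P = b + 2y = 3.35 + 2×1.22 = 5.790 m
R = A/P = 4.087/5.790 = 0.7059 m
n = (1/Q)·A·R^(2/3)·S^(1/2) = (1/4.75) × 4.087 × 0.7928 × 0.02191 = 0.01494

0.0149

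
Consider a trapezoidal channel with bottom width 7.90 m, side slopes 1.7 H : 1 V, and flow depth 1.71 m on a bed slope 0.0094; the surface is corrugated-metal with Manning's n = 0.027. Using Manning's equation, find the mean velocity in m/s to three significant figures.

A = (b + z·y)·y = (7.90 + 1.7×1.71)×1.71 = 18.48 m²
P = b + 2y√(1+z²) = 7.90 + 2×1.71×√(1+1.7²) = 14.65 m
R = A/P = 18.48/14.65 = 1.262 m
Q = (1/n)·A·R^(2/3)·S^(1/2) = (1/0.027) × 18.48 × 1.262^(2/3) × 0.0094^(1/2) = 77.49 m³/s
V = Q/A = 77.49/18.48 = 4.193 m/s

4.19 m/s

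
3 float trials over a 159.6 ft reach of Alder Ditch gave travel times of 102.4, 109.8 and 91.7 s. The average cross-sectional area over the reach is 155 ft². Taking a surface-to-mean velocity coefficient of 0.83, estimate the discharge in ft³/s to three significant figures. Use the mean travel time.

203 ft³/s

t̄ = (102.4 + 109.8 + 91.7) / 3 = 101.3 s
v_surface = L / t̄ = 159.6 / 101.3 = 1.576 ft/s
v_mean = 0.83 × 1.576 = 1.308 ft/s
Q = A × v_mean = 155 × 1.308 = 202.7 ft³/s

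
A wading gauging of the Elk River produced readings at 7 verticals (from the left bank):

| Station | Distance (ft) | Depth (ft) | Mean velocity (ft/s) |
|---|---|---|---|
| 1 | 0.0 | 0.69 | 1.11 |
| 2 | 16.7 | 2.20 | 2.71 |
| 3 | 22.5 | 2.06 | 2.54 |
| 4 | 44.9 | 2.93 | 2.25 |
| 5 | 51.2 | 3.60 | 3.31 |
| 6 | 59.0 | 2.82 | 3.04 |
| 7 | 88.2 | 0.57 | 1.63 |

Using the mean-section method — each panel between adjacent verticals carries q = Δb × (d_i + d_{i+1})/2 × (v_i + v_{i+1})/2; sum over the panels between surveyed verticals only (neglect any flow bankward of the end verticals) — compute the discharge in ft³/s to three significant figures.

Panel 1-2: Δb = 16.7 ft, d̄ = (0.69+2.20)/2 = 1.445, v̄ = (1.11+2.71)/2 = 1.91 → q = 16.7×1.445×1.91 = 46.09 ft³/s
Panel 2-3: Δb = 5.8 ft, d̄ = (2.20+2.06)/2 = 2.13, v̄ = (2.71+2.54)/2 = 2.625 → q = 5.8×2.13×2.625 = 32.43 ft³/s
Panel 3-4: Δb = 22.4 ft, d̄ = (2.06+2.93)/2 = 2.495, v̄ = (2.54+2.25)/2 = 2.395 → q = 22.4×2.495×2.395 = 133.9 ft³/s
Panel 4-5: Δb = 6.3 ft, d̄ = (2.93+3.60)/2 = 3.265, v̄ = (2.25+3.31)/2 = 2.78 → q = 6.3×3.265×2.78 = 57.18 ft³/s
Panel 5-6: Δb = 7.8 ft, d̄ = (3.60+2.82)/2 = 3.21, v̄ = (3.31+3.04)/2 = 3.175 → q = 7.8×3.21×3.175 = 79.50 ft³/s
Panel 6-7: Δb = 29.2 ft, d̄ = (2.82+0.57)/2 = 1.695, v̄ = (3.04+1.63)/2 = 2.335 → q = 29.2×1.695×2.335 = 115.6 ft³/s
Q = Σ q = 464.6 ft³/s

465 ft³/s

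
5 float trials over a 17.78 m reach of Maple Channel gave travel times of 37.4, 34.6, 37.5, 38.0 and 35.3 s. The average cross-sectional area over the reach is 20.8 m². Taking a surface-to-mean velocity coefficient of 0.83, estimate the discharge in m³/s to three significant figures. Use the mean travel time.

t̄ = (37.4 + 34.6 + 37.5 + 38.0 + 35.3) / 5 = 36.56 s
v_surface = L / t̄ = 17.78 / 36.56 = 0.4863 m/s
v_mean = 0.83 × 0.4863 = 0.4036 m/s
Q = A × v_mean = 20.8 × 0.4036 = 8.396 m³/s

8.40 m³/s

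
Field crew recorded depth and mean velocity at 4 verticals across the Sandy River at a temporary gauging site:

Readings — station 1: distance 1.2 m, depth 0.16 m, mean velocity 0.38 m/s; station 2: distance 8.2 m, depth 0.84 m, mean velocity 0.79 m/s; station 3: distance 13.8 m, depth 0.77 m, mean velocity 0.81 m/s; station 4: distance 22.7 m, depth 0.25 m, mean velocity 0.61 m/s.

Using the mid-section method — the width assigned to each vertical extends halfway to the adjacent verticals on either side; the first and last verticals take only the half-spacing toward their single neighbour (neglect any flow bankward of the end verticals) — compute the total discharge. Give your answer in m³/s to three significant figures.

w_1 = (8.2 − 1.2)/2 = 3.5 m; q_1 = 0.38 × 0.16 × 3.5 = 0.2128 m³/s
w_2 = (13.8 − 1.2)/2 = 6.3 m; q_2 = 0.79 × 0.84 × 6.3 = 4.181 m³/s
w_3 = (22.7 − 8.2)/2 = 7.25 m; q_3 = 0.81 × 0.77 × 7.25 = 4.522 m³/s
w_4 = (22.7 − 13.8)/2 = 4.45 m; q_4 = 0.61 × 0.25 × 4.45 = 0.6786 m³/s
Q = Σ qᵢ = 9.594 m³/s

9.59 m³/s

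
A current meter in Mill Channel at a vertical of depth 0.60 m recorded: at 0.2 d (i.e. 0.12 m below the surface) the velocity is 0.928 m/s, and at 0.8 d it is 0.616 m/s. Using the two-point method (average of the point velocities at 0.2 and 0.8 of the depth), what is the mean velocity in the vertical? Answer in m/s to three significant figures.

0.772 m/s

v̄ = (0.928 + 0.616) / 2 = 0.7720 m/s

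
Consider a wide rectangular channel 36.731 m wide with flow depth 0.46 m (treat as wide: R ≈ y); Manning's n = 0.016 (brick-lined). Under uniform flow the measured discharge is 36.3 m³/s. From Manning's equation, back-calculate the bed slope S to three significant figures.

0.00333

A = b·y = 36.731 × 0.46 = 16.90 m²
Wide channel: R ≈ y = 0.46 m
S = (Q·n / (1·A·R^(2/3)))² = (36.3×0.016 / (1×16.90×0.5959))² = 0.003328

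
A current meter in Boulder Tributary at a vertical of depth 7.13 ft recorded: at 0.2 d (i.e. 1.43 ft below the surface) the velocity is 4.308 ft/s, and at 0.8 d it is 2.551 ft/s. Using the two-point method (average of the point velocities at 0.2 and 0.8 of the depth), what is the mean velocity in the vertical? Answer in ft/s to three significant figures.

3.43 ft/s

v̄ = (4.308 + 2.551) / 2 = 3.430 ft/s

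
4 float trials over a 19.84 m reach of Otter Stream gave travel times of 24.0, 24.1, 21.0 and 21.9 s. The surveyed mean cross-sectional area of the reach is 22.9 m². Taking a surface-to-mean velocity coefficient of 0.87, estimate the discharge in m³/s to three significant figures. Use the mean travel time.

17.4 m³/s

t̄ = (24.0 + 24.1 + 21.0 + 21.9) / 4 = 22.75 s
v_surface = L / t̄ = 19.84 / 22.75 = 0.8721 m/s
v_mean = 0.87 × 0.8721 = 0.7587 m/s
Q = A × v_mean = 22.9 × 0.7587 = 17.37 m³/s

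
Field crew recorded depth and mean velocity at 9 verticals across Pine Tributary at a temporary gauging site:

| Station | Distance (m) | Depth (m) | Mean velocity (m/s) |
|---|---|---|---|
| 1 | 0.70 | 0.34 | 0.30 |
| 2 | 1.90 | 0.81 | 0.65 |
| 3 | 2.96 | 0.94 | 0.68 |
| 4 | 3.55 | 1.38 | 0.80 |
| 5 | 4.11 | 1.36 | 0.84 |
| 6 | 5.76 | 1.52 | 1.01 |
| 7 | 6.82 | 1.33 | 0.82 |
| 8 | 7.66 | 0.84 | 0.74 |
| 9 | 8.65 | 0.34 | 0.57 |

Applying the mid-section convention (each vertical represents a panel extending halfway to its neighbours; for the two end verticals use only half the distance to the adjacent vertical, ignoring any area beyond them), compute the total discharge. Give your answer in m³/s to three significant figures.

w_1 = (1.90 − 0.70)/2 = 0.6 m; q_1 = 0.30 × 0.34 × 0.6 = 0.06120 m³/s
w_2 = (2.96 − 0.70)/2 = 1.13 m; q_2 = 0.65 × 0.81 × 1.13 = 0.5949 m³/s
w_3 = (3.55 − 1.90)/2 = 0.825 m; q_3 = 0.68 × 0.94 × 0.825 = 0.5273 m³/s
w_4 = (4.11 − 2.96)/2 = 0.575 m; q_4 = 0.80 × 1.38 × 0.575 = 0.6348 m³/s
w_5 = (5.76 − 3.55)/2 = 1.105 m; q_5 = 0.84 × 1.36 × 1.105 = 1.262 m³/s
w_6 = (6.82 − 4.11)/2 = 1.355 m; q_6 = 1.01 × 1.52 × 1.355 = 2.080 m³/s
w_7 = (7.66 − 5.76)/2 = 0.95 m; q_7 = 0.82 × 1.33 × 0.95 = 1.036 m³/s
w_8 = (8.65 − 6.82)/2 = 0.915 m; q_8 = 0.74 × 0.84 × 0.915 = 0.5688 m³/s
w_9 = (8.65 − 7.66)/2 = 0.495 m; q_9 = 0.57 × 0.34 × 0.495 = 0.09593 m³/s
Q = Σ qᵢ = 6.862 m³/s

6.86 m³/s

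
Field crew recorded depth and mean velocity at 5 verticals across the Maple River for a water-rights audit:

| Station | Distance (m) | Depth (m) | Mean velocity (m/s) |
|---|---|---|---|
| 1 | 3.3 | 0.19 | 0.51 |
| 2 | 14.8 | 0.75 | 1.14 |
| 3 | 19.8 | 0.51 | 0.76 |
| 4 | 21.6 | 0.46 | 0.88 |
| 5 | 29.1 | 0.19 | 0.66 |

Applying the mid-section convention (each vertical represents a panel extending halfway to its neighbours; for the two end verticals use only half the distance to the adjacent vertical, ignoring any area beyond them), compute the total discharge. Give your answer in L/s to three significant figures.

11300 L/s

w_1 = (14.8 − 3.3)/2 = 5.75 m; q_1 = 0.51 × 0.19 × 5.75 = 0.5572 m³/s
w_2 = (19.8 − 3.3)/2 = 8.25 m; q_2 = 1.14 × 0.75 × 8.25 = 7.054 m³/s
w_3 = (21.6 − 14.8)/2 = 3.4 m; q_3 = 0.76 × 0.51 × 3.4 = 1.318 m³/s
w_4 = (29.1 − 19.8)/2 = 4.65 m; q_4 = 0.88 × 0.46 × 4.65 = 1.882 m³/s
w_5 = (29.1 − 21.6)/2 = 3.75 m; q_5 = 0.66 × 0.19 × 3.75 = 0.4703 m³/s
Q = Σ qᵢ = 11.28 m³/s
= 11.28 × 1000 = 11280 L/s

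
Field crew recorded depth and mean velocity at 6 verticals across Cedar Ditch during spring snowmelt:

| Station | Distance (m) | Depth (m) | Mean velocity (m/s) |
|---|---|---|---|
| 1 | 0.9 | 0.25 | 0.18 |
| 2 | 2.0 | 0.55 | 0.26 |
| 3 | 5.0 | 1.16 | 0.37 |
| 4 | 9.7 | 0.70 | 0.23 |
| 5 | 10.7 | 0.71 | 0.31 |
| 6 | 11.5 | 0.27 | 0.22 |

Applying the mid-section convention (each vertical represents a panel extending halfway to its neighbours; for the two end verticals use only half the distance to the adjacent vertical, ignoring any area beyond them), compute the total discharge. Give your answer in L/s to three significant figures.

2650 L/s

w_1 = (2.0 − 0.9)/2 = 0.55 m; q_1 = 0.18 × 0.25 × 0.55 = 0.02475 m³/s
w_2 = (5.0 − 0.9)/2 = 2.05 m; q_2 = 0.26 × 0.55 × 2.05 = 0.2932 m³/s
w_3 = (9.7 − 2.0)/2 = 3.85 m; q_3 = 0.37 × 1.16 × 3.85 = 1.652 m³/s
w_4 = (10.7 − 5.0)/2 = 2.85 m; q_4 = 0.23 × 0.70 × 2.85 = 0.4589 m³/s
w_5 = (11.5 − 9.7)/2 = 0.9 m; q_5 = 0.31 × 0.71 × 0.9 = 0.1981 m³/s
w_6 = (11.5 − 10.7)/2 = 0.4 m; q_6 = 0.22 × 0.27 × 0.4 = 0.02376 m³/s
Q = Σ qᵢ = 2.651 m³/s
= 2.651 × 1000 = 2651 L/s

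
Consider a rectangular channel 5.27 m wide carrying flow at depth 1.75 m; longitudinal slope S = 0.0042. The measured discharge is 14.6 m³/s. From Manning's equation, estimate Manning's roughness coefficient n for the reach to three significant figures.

0.0423

A = b·y = 5.27 × 1.75 = 9.223 m²
P = b + 2y = 5.27 + 2×1.75 = 8.770 m
R = A/P = 9.223/8.770 = 1.052 m
n = (1/Q)·A·R^(2/3)·S^(1/2) = (1/14.6) × 9.223 × 1.034 × 0.06481 = 0.04233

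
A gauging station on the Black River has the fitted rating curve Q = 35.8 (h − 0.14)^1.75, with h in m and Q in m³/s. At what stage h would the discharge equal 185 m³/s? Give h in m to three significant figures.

2.70 m

h − h₀ = (Q/C)^(1/b) = (185/35.8)^(1/1.75) = 2.556 m
h = 0.14 + 2.556 = 2.696 m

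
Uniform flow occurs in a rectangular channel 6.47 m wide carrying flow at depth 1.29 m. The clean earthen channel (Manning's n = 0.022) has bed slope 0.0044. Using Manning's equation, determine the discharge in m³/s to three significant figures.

23.8 m³/s

A = b·y = 6.47 × 1.29 = 8.346 m²
P = b + 2y = 6.47 + 2×1.29 = 9.050 m
R = A/P = 8.346/9.050 = 0.9222 m
Q = (1/n)·A·R^(2/3)·S^(1/2) = (1/0.022) × 8.346 × 0.9222^(2/3) × 0.0044^(1/2) = 23.84 m³/s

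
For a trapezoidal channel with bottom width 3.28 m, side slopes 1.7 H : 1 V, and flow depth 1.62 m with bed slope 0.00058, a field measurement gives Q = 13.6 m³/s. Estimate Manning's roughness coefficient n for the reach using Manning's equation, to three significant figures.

0.0174

A = (b + z·y)·y = (3.28 + 1.7×1.62)×1.62 = 9.775 m²
P = b + 2y√(1+z²) = 3.28 + 2×1.62×√(1+1.7²) = 9.670 m
R = A/P = 9.775/9.670 = 1.011 m
n = (1/Q)·A·R^(2/3)·S^(1/2) = (1/13.6) × 9.775 × 1.007 × 0.02408 = 0.01743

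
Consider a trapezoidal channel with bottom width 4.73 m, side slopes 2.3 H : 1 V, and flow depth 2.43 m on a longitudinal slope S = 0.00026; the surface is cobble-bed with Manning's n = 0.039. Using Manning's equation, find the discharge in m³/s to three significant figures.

13.5 m³/s

A = (b + z·y)·y = (4.73 + 2.3×2.43)×2.43 = 25.08 m²
P = b + 2y√(1+z²) = 4.73 + 2×2.43×√(1+2.3²) = 16.92 m
R = A/P = 25.08/16.92 = 1.482 m
Q = (1/n)·A·R^(2/3)·S^(1/2) = (1/0.039) × 25.08 × 1.482^(2/3) × 0.00026^(1/2) = 13.48 m³/s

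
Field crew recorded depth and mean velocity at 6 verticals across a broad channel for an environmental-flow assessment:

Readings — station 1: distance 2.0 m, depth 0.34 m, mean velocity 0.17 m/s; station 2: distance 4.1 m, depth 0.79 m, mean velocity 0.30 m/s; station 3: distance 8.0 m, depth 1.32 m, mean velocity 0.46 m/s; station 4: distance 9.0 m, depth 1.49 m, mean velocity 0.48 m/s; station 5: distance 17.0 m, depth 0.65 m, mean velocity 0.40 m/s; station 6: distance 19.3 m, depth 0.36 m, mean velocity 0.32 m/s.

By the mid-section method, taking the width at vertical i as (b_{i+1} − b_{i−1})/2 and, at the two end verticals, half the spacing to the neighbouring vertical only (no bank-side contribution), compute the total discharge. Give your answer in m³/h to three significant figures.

w_1 = (4.1 − 2.0)/2 = 1.05 m; q_1 = 0.17 × 0.34 × 1.05 = 0.06069 m³/s
w_2 = (8.0 − 2.0)/2 = 3 m; q_2 = 0.30 × 0.79 × 3 = 0.7110 m³/s
w_3 = (9.0 − 4.1)/2 = 2.45 m; q_3 = 0.46 × 1.32 × 2.45 = 1.488 m³/s
w_4 = (17.0 − 8.0)/2 = 4.5 m; q_4 = 0.48 × 1.49 × 4.5 = 3.218 m³/s
w_5 = (19.3 − 9.0)/2 = 5.15 m; q_5 = 0.40 × 0.65 × 5.15 = 1.339 m³/s
w_6 = (19.3 − 17.0)/2 = 1.15 m; q_6 = 0.32 × 0.36 × 1.15 = 0.1325 m³/s
Q = Σ qᵢ = 6.949 m³/s
= 6.949 × 3600 = 25020 m³/h

25000 m³/h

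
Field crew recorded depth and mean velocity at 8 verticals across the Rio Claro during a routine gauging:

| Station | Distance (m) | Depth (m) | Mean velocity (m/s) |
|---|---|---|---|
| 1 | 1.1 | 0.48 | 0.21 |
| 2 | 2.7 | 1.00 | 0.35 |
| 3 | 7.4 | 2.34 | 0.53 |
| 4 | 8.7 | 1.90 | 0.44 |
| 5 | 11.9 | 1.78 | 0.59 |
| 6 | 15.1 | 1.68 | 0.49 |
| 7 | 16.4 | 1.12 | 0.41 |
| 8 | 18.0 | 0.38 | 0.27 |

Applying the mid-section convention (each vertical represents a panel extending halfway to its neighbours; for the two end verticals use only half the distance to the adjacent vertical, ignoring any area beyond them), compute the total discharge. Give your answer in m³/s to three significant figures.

12.7 m³/s

w_1 = (2.7 − 1.1)/2 = 0.8 m; q_1 = 0.21 × 0.48 × 0.8 = 0.08064 m³/s
w_2 = (7.4 − 1.1)/2 = 3.15 m; q_2 = 0.35 × 1.00 × 3.15 = 1.103 m³/s
w_3 = (8.7 − 2.7)/2 = 3 m; q_3 = 0.53 × 2.34 × 3 = 3.721 m³/s
w_4 = (11.9 − 7.4)/2 = 2.25 m; q_4 = 0.44 × 1.90 × 2.25 = 1.881 m³/s
w_5 = (15.1 − 8.7)/2 = 3.2 m; q_5 = 0.59 × 1.78 × 3.2 = 3.361 m³/s
w_6 = (16.4 − 11.9)/2 = 2.25 m; q_6 = 0.49 × 1.68 × 2.25 = 1.852 m³/s
w_7 = (18.0 − 15.1)/2 = 1.45 m; q_7 = 0.41 × 1.12 × 1.45 = 0.6658 m³/s
w_8 = (18.0 − 16.4)/2 = 0.8 m; q_8 = 0.27 × 0.38 × 0.8 = 0.08208 m³/s
Q = Σ qᵢ = 12.75 m³/s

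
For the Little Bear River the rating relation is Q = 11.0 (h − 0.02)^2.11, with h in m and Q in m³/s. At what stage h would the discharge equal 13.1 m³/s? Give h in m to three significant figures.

h − h₀ = (Q/C)^(1/b) = (13.1/11.0)^(1/2.11) = 1.086 m
h = 0.02 + 1.086 = 1.106 m

1.11 m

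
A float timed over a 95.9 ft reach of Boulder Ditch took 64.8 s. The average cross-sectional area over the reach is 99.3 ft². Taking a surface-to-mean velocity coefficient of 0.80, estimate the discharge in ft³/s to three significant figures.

118 ft³/s

v_surface = L / t̄ = 95.9 / 64.8 = 1.480 ft/s
v_mean = 0.80 × 1.480 = 1.184 ft/s
Q = A × v_mean = 99.3 × 1.184 = 117.6 ft³/s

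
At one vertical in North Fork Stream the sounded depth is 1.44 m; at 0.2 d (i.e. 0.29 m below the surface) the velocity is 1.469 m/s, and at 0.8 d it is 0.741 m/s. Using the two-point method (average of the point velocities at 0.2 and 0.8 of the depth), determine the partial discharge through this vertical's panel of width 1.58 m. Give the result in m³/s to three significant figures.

2.51 m³/s

v̄ = (1.469 + 0.741) / 2 = 1.105 m/s
q = v̄ × d × w = 1.105 × 1.44 × 1.58 = 2.514 m³/s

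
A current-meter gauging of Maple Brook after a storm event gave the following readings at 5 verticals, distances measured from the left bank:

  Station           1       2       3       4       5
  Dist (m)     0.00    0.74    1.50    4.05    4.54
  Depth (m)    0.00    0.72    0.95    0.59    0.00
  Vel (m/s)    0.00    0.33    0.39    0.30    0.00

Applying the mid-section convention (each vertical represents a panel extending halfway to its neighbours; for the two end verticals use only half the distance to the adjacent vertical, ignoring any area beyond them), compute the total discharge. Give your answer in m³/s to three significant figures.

1.06 m³/s

w_2 = (1.50 − 0.00)/2 = 0.75 m; q_2 = 0.33 × 0.72 × 0.75 = 0.1782 m³/s
w_3 = (4.05 − 0.74)/2 = 1.655 m; q_3 = 0.39 × 0.95 × 1.655 = 0.6132 m³/s
w_4 = (4.54 − 1.50)/2 = 1.52 m; q_4 = 0.30 × 0.59 × 1.52 = 0.2690 m³/s
Stations 1, 5 contribute zero (depth or velocity is 0).
Q = Σ qᵢ = 1.060 m³/s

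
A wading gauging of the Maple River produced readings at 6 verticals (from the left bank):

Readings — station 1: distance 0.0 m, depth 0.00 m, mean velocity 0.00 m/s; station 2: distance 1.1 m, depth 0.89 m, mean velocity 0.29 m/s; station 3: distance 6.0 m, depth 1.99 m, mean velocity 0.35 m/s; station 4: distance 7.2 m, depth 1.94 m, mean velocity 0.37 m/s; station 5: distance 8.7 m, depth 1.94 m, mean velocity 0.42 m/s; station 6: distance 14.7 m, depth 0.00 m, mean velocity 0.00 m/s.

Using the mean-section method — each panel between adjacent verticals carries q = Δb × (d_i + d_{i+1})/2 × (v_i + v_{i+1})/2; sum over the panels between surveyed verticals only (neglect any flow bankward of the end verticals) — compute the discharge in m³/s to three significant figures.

5.55 m³/s

Panel 1-2: Δb = 1.1 m, d̄ = (0.00+0.89)/2 = 0.445, v̄ = (0.00+0.29)/2 = 0.145 → q = 1.1×0.445×0.145 = 0.07098 m³/s
Panel 2-3: Δb = 4.9 m, d̄ = (0.89+1.99)/2 = 1.44, v̄ = (0.29+0.35)/2 = 0.32 → q = 4.9×1.44×0.32 = 2.258 m³/s
Panel 3-4: Δb = 1.2 m, d̄ = (1.99+1.94)/2 = 1.965, v̄ = (0.35+0.37)/2 = 0.36 → q = 1.2×1.965×0.36 = 0.8489 m³/s
Panel 4-5: Δb = 1.5 m, d̄ = (1.94+1.94)/2 = 1.94, v̄ = (0.37+0.42)/2 = 0.395 → q = 1.5×1.94×0.395 = 1.149 m³/s
Panel 5-6: Δb = 6 m, d̄ = (1.94+0.00)/2 = 0.97, v̄ = (0.42+0.00)/2 = 0.21 → q = 6×0.97×0.21 = 1.222 m³/s
Q = Σ q = 5.549 m³/s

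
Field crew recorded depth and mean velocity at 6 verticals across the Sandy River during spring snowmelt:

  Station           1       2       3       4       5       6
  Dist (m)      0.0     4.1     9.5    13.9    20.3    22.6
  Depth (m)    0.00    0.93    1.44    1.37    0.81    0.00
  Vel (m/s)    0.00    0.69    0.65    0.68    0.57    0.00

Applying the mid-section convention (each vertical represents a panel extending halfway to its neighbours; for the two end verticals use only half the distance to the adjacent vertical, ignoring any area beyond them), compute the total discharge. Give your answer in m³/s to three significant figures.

14.7 m³/s

w_2 = (9.5 − 0.0)/2 = 4.75 m; q_2 = 0.69 × 0.93 × 4.75 = 3.048 m³/s
w_3 = (13.9 − 4.1)/2 = 4.9 m; q_3 = 0.65 × 1.44 × 4.9 = 4.586 m³/s
w_4 = (20.3 − 9.5)/2 = 5.4 m; q_4 = 0.68 × 1.37 × 5.4 = 5.031 m³/s
w_5 = (22.6 − 13.9)/2 = 4.35 m; q_5 = 0.57 × 0.81 × 4.35 = 2.008 m³/s
Stations 1, 6 contribute zero (depth or velocity is 0).
Q = Σ qᵢ = 14.67 m³/s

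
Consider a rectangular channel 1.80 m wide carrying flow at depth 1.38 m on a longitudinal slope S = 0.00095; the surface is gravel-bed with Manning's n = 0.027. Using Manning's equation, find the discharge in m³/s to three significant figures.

A = b·y = 1.80 × 1.38 = 2.484 m²
P = b + 2y = 1.80 + 2×1.38 = 4.560 m
R = A/P = 2.484/4.560 = 0.5447 m
Q = (1/n)·A·R^(2/3)·S^(1/2) = (1/0.027) × 2.484 × 0.5447^(2/3) × 0.00095^(1/2) = 1.891 m³/s

1.89 m³/s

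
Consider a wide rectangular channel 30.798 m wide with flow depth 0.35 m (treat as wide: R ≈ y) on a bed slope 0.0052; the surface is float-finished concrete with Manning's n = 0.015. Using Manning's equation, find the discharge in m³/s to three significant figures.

A = b·y = 30.798 × 0.35 = 10.78 m²
Wide channel: R ≈ y = 0.35 m
Q = (1/n)·A·R^(2/3)·S^(1/2) = (1/0.015) × 10.78 × 0.3500^(2/3) × 0.0052^(1/2) = 25.74 m³/s

25.7 m³/s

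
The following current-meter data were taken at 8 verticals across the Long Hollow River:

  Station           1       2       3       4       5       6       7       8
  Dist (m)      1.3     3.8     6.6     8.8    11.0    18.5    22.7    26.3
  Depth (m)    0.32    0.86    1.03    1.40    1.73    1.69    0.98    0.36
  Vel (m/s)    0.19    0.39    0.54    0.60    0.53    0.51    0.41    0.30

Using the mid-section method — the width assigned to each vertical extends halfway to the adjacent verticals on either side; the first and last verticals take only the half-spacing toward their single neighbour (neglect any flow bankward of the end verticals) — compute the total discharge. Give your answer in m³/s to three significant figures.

w_1 = (3.8 − 1.3)/2 = 1.25 m; q_1 = 0.19 × 0.32 × 1.25 = 0.07600 m³/s
w_2 = (6.6 − 1.3)/2 = 2.65 m; q_2 = 0.39 × 0.86 × 2.65 = 0.8888 m³/s
w_3 = (8.8 − 3.8)/2 = 2.5 m; q_3 = 0.54 × 1.03 × 2.5 = 1.391 m³/s
w_4 = (11.0 − 6.6)/2 = 2.2 m; q_4 = 0.60 × 1.40 × 2.2 = 1.848 m³/s
w_5 = (18.5 − 8.8)/2 = 4.85 m; q_5 = 0.53 × 1.73 × 4.85 = 4.447 m³/s
w_6 = (22.7 − 11.0)/2 = 5.85 m; q_6 = 0.51 × 1.69 × 5.85 = 5.042 m³/s
w_7 = (26.3 − 18.5)/2 = 3.9 m; q_7 = 0.41 × 0.98 × 3.9 = 1.567 m³/s
w_8 = (26.3 − 22.7)/2 = 1.8 m; q_8 = 0.30 × 0.36 × 1.8 = 0.1944 m³/s
Q = Σ qᵢ = 15.45 m³/s

15.5 m³/s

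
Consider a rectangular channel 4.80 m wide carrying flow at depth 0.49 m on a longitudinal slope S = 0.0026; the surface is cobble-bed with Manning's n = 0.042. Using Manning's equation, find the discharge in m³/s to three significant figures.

A = b·y = 4.80 × 0.49 = 2.352 m²
P = b + 2y = 4.80 + 2×0.49 = 5.780 m
R = A/P = 2.352/5.780 = 0.4069 m
Q = (1/n)·A·R^(2/3)·S^(1/2) = (1/0.042) × 2.352 × 0.4069^(2/3) × 0.0026^(1/2) = 1.568 m³/s

1.57 m³/s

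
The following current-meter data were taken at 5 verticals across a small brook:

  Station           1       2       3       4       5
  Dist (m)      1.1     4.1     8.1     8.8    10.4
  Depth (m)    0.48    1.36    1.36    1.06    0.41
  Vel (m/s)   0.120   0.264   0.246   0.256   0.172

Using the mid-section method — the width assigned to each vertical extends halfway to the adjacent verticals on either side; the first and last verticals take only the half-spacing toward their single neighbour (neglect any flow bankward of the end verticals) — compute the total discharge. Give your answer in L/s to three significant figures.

2500 L/s

w_1 = (4.1 − 1.1)/2 = 1.5 m; q_1 = 0.120 × 0.48 × 1.5 = 0.08640 m³/s
w_2 = (8.1 − 1.1)/2 = 3.5 m; q_2 = 0.264 × 1.36 × 3.5 = 1.257 m³/s
w_3 = (8.8 − 4.1)/2 = 2.35 m; q_3 = 0.246 × 1.36 × 2.35 = 0.7862 m³/s
w_4 = (10.4 − 8.1)/2 = 1.15 m; q_4 = 0.256 × 1.06 × 1.15 = 0.3121 m³/s
w_5 = (10.4 − 8.8)/2 = 0.8 m; q_5 = 0.172 × 0.41 × 0.8 = 0.05642 m³/s
Q = Σ qᵢ = 2.498 m³/s
= 2.498 × 1000 = 2498 L/s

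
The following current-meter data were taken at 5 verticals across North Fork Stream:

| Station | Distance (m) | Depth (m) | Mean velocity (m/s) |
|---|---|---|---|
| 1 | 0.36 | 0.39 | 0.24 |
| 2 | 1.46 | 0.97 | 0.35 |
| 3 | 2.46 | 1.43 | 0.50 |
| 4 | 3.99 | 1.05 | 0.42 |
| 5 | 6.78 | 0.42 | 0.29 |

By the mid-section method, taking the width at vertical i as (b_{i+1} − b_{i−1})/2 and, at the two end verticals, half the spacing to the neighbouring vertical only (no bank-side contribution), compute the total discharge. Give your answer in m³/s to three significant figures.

w_1 = (1.46 − 0.36)/2 = 0.55 m; q_1 = 0.24 × 0.39 × 0.55 = 0.05148 m³/s
w_2 = (2.46 − 0.36)/2 = 1.05 m; q_2 = 0.35 × 0.97 × 1.05 = 0.3565 m³/s
w_3 = (3.99 − 1.46)/2 = 1.265 m; q_3 = 0.50 × 1.43 × 1.265 = 0.9045 m³/s
w_4 = (6.78 − 2.46)/2 = 2.16 m; q_4 = 0.42 × 1.05 × 2.16 = 0.9526 m³/s
w_5 = (6.78 − 3.99)/2 = 1.395 m; q_5 = 0.29 × 0.42 × 1.395 = 0.1699 m³/s
Q = Σ qᵢ = 2.435 m³/s

2.43 m³/s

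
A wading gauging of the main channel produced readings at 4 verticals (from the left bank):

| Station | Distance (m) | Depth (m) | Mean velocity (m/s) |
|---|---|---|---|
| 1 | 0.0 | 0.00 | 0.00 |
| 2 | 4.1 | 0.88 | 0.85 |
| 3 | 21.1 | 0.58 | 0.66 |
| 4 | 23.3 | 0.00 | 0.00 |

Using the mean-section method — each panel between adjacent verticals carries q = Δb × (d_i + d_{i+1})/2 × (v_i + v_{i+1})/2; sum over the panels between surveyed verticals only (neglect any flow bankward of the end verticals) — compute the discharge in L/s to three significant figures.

10300 L/s

Panel 1-2: Δb = 4.1 m, d̄ = (0.00+0.88)/2 = 0.44, v̄ = (0.00+0.85)/2 = 0.425 → q = 4.1×0.44×0.425 = 0.7667 m³/s
Panel 2-3: Δb = 17 m, d̄ = (0.88+0.58)/2 = 0.73, v̄ = (0.85+0.66)/2 = 0.755 → q = 17×0.73×0.755 = 9.370 m³/s
Panel 3-4: Δb = 2.2 m, d̄ = (0.58+0.00)/2 = 0.29, v̄ = (0.66+0.00)/2 = 0.33 → q = 2.2×0.29×0.33 = 0.2105 m³/s
Q = Σ q = 10.35 m³/s
= 10.35 × 1000 = 10350 L/s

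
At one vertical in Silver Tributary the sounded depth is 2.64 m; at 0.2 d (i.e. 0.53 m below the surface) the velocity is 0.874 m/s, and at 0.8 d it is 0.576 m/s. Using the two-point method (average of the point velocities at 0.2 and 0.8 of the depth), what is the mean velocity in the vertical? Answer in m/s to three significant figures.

v̄ = (0.874 + 0.576) / 2 = 0.7250 m/s

0.725 m/s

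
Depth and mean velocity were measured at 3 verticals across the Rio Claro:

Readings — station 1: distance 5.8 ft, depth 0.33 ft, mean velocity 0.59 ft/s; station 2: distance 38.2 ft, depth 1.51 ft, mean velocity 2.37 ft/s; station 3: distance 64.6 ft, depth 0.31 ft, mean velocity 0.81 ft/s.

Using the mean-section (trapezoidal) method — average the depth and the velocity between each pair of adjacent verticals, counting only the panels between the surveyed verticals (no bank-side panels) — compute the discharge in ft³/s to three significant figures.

Panel 1-2: Δb = 32.4 ft, d̄ = (0.33+1.51)/2 = 0.92, v̄ = (0.59+2.37)/2 = 1.48 → q = 32.4×0.92×1.48 = 44.12 ft³/s
Panel 2-3: Δb = 26.4 ft, d̄ = (1.51+0.31)/2 = 0.91, v̄ = (2.37+0.81)/2 = 1.59 → q = 26.4×0.91×1.59 = 38.20 ft³/s
Q = Σ q = 82.31 ft³/s

82.3 ft³/s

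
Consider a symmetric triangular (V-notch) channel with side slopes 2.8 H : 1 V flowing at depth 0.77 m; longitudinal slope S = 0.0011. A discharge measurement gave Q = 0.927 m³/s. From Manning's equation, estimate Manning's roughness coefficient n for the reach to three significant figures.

0.0302

A = z·y² = 2.8×0.77² = 1.660 m²
P = 2y√(1+z²) = 2×0.77×√(1+2.8²) = 4.579 m
R = A/P = 1.660/4.579 = 0.3626 m
n = (1/Q)·A·R^(2/3)·S^(1/2) = (1/0.927) × 1.660 × 0.5085 × 0.03317 = 0.03020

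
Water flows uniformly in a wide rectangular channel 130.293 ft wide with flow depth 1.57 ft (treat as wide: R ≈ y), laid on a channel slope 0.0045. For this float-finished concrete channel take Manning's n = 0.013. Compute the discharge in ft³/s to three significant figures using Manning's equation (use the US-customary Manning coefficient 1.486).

A = b·y = 130.293 × 1.57 = 204.6 ft²
Wide channel: R ≈ y = 1.57 ft
Q = (1.486/n)·A·R^(2/3)·S^(1/2) = (1.486/0.013) × 204.6 × 1.570^(2/3) × 0.0045^(1/2) = 2119 ft³/s

2120 ft³/s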